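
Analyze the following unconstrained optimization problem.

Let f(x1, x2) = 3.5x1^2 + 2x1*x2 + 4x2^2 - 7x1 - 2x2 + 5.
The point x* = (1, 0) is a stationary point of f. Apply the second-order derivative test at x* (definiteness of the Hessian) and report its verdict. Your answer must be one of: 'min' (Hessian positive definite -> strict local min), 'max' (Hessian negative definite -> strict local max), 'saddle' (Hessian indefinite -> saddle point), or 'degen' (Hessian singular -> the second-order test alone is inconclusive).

Compute the Hessian H = grad^2 f:
  H = [[7, 2], [2, 8]]
Verify stationarity: grad f(x*) = H x* + g = (0, 0).
Eigenvalues of H: 5.4384, 9.5616.
Both eigenvalues > 0, so H is positive definite -> x* is a strict local min.

min


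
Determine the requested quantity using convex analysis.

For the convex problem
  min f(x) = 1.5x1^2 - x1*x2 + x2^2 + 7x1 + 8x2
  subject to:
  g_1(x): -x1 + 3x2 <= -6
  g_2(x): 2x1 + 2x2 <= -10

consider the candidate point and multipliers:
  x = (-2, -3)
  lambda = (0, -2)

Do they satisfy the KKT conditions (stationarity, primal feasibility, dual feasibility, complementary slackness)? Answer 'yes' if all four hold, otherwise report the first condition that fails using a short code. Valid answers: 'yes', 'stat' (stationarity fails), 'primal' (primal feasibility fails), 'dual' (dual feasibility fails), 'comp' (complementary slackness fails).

Gradient of f: grad f(x) = Q x + c = (4, 4)
Constraint values g_i(x) = a_i^T x - b_i:
  g_1((-2, -3)) = -1
  g_2((-2, -3)) = 0
Stationarity residual: grad f(x) + sum_i lambda_i a_i = (0, 0)
  -> stationarity OK
Primal feasibility (all g_i <= 0): OK
Dual feasibility (all lambda_i >= 0): FAILS
Complementary slackness (lambda_i * g_i(x) = 0 for all i): OK

Verdict: the first failing condition is dual_feasibility -> dual.

dual


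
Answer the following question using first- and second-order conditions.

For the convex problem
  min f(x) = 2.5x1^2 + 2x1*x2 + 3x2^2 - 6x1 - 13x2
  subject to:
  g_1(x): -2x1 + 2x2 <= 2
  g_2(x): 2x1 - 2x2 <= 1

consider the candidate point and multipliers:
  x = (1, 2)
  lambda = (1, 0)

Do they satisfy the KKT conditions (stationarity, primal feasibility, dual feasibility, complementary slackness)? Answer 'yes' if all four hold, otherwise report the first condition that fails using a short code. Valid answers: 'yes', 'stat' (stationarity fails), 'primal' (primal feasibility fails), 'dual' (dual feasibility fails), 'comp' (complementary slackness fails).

Gradient of f: grad f(x) = Q x + c = (3, 1)
Constraint values g_i(x) = a_i^T x - b_i:
  g_1((1, 2)) = 0
  g_2((1, 2)) = -3
Stationarity residual: grad f(x) + sum_i lambda_i a_i = (1, 3)
  -> stationarity FAILS
Primal feasibility (all g_i <= 0): OK
Dual feasibility (all lambda_i >= 0): OK
Complementary slackness (lambda_i * g_i(x) = 0 for all i): OK

Verdict: the first failing condition is stationarity -> stat.

stat


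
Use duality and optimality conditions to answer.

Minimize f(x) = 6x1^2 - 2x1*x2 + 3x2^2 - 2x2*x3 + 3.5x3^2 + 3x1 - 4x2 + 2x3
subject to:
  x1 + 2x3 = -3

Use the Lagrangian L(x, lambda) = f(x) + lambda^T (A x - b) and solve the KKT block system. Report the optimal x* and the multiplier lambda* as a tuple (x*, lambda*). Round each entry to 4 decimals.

Form the Lagrangian:
  L(x, lambda) = (1/2) x^T Q x + c^T x + lambda^T (A x - b)
Stationarity (grad_x L = 0): Q x + c + A^T lambda = 0.
Primal feasibility: A x = b.

This gives the KKT block system:
  [ Q   A^T ] [ x     ]   [-c ]
  [ A    0  ] [ lambda ] = [ b ]

Solving the linear system:
  x*      = (-0.5215, 0.0798, -1.2393)
  lambda* = (3.4172)
  f(x*)   = 2.9448

x* = (-0.5215, 0.0798, -1.2393), lambda* = (3.4172)


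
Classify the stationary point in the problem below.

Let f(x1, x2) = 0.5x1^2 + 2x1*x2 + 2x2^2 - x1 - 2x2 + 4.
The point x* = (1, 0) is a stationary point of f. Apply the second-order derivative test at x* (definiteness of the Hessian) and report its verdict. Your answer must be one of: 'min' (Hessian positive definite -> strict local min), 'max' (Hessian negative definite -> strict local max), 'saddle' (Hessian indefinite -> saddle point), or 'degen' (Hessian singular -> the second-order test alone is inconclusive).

Compute the Hessian H = grad^2 f:
  H = [[1, 2], [2, 4]]
Verify stationarity: grad f(x*) = H x* + g = (0, 0).
Eigenvalues of H: 0, 5.
H has a zero eigenvalue (singular; positive semidefinite but not definite), so H is neither positive definite, negative definite, nor indefinite. The second-order test alone is inconclusive -> degen.
(Indeed, f is constant along the null direction of H through x*, so x* is not a strict local extremum.)

degen


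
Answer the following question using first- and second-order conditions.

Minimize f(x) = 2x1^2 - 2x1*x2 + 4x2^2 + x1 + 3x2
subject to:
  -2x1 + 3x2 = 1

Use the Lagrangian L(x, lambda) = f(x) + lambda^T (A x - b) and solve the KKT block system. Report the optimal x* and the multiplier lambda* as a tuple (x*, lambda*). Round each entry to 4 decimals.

Form the Lagrangian:
  L(x, lambda) = (1/2) x^T Q x + c^T x + lambda^T (A x - b)
Stationarity (grad_x L = 0): Q x + c + A^T lambda = 0.
Primal feasibility: A x = b.

This gives the KKT block system:
  [ Q   A^T ] [ x     ]   [-c ]
  [ A    0  ] [ lambda ] = [ b ]

Solving the linear system:
  x*      = (-0.8409, -0.2273)
  lambda* = (-0.9545)
  f(x*)   = -0.2841

x* = (-0.8409, -0.2273), lambda* = (-0.9545)


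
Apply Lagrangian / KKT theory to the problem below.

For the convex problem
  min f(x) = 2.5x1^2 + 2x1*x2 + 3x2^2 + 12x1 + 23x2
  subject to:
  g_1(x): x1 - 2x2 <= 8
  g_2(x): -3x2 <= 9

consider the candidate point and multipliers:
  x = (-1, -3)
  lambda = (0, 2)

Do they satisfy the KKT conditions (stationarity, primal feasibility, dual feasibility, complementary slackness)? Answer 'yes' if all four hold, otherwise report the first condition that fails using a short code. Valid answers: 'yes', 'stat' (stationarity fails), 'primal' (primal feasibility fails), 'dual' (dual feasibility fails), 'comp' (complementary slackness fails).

Gradient of f: grad f(x) = Q x + c = (1, 3)
Constraint values g_i(x) = a_i^T x - b_i:
  g_1((-1, -3)) = -3
  g_2((-1, -3)) = 0
Stationarity residual: grad f(x) + sum_i lambda_i a_i = (1, -3)
  -> stationarity FAILS
Primal feasibility (all g_i <= 0): OK
Dual feasibility (all lambda_i >= 0): OK
Complementary slackness (lambda_i * g_i(x) = 0 for all i): OK

Verdict: the first failing condition is stationarity -> stat.

stat


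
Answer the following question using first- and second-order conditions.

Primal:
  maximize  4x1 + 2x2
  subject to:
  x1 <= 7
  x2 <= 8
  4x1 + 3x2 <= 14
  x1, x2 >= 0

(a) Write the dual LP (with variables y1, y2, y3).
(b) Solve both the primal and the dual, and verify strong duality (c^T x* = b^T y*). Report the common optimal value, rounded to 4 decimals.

The standard primal-dual pair for 'max c^T x s.t. A x <= b, x >= 0' is:
  Dual:  min b^T y  s.t.  A^T y >= c,  y >= 0.

So the dual LP is:
  minimize  7y1 + 8y2 + 14y3
  subject to:
    y1 + 4y3 >= 4
    y2 + 3y3 >= 2
    y1, y2, y3 >= 0

Solving the primal: x* = (3.5, 0).
  primal value c^T x* = 14.
Solving the dual: y* = (0, 0, 1).
  dual value b^T y* = 14.
Strong duality: c^T x* = b^T y*. Confirmed.

14


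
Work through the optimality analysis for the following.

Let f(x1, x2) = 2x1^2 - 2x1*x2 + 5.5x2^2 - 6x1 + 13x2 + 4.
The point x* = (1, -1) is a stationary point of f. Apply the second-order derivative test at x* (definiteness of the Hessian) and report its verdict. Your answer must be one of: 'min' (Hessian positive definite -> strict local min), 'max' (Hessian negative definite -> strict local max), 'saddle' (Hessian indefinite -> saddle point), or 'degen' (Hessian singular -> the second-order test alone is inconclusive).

Compute the Hessian H = grad^2 f:
  H = [[4, -2], [-2, 11]]
Verify stationarity: grad f(x*) = H x* + g = (0, 0).
Eigenvalues of H: 3.4689, 11.5311.
Both eigenvalues > 0, so H is positive definite -> x* is a strict local min.

min


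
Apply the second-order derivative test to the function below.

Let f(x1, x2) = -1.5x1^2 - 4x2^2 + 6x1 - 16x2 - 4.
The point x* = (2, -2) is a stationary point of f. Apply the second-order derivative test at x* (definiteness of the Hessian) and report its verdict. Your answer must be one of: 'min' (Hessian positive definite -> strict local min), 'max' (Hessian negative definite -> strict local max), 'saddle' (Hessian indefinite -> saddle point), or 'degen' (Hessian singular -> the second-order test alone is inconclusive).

Compute the Hessian H = grad^2 f:
  H = [[-3, 0], [0, -8]]
Verify stationarity: grad f(x*) = H x* + g = (0, 0).
Eigenvalues of H: -8, -3.
Both eigenvalues < 0, so H is negative definite -> x* is a strict local max.

max


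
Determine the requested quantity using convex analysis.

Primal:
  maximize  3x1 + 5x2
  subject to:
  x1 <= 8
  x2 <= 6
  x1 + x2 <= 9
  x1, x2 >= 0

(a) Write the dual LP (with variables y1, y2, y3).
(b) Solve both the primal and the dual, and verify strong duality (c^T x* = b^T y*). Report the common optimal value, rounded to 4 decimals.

The standard primal-dual pair for 'max c^T x s.t. A x <= b, x >= 0' is:
  Dual:  min b^T y  s.t.  A^T y >= c,  y >= 0.

So the dual LP is:
  minimize  8y1 + 6y2 + 9y3
  subject to:
    y1 + y3 >= 3
    y2 + y3 >= 5
    y1, y2, y3 >= 0

Solving the primal: x* = (3, 6).
  primal value c^T x* = 39.
Solving the dual: y* = (0, 2, 3).
  dual value b^T y* = 39.
Strong duality: c^T x* = b^T y*. Confirmed.

39


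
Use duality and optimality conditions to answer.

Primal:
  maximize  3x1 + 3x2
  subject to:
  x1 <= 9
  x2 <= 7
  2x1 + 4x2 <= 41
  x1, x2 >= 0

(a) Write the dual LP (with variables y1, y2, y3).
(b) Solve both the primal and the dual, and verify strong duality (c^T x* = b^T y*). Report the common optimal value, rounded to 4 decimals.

The standard primal-dual pair for 'max c^T x s.t. A x <= b, x >= 0' is:
  Dual:  min b^T y  s.t.  A^T y >= c,  y >= 0.

So the dual LP is:
  minimize  9y1 + 7y2 + 41y3
  subject to:
    y1 + 2y3 >= 3
    y2 + 4y3 >= 3
    y1, y2, y3 >= 0

Solving the primal: x* = (9, 5.75).
  primal value c^T x* = 44.25.
Solving the dual: y* = (1.5, 0, 0.75).
  dual value b^T y* = 44.25.
Strong duality: c^T x* = b^T y*. Confirmed.

44.25


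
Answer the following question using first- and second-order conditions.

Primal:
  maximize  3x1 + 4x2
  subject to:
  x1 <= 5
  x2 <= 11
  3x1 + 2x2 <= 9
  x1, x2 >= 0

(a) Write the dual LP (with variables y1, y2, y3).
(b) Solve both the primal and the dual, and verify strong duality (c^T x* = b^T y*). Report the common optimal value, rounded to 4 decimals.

The standard primal-dual pair for 'max c^T x s.t. A x <= b, x >= 0' is:
  Dual:  min b^T y  s.t.  A^T y >= c,  y >= 0.

So the dual LP is:
  minimize  5y1 + 11y2 + 9y3
  subject to:
    y1 + 3y3 >= 3
    y2 + 2y3 >= 4
    y1, y2, y3 >= 0

Solving the primal: x* = (0, 4.5).
  primal value c^T x* = 18.
Solving the dual: y* = (0, 0, 2).
  dual value b^T y* = 18.
Strong duality: c^T x* = b^T y*. Confirmed.

18


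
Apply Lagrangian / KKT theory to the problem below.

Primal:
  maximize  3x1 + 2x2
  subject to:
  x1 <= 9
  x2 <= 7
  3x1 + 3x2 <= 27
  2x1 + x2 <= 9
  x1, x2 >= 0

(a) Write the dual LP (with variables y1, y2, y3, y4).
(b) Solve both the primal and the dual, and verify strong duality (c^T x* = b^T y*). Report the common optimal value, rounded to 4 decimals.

The standard primal-dual pair for 'max c^T x s.t. A x <= b, x >= 0' is:
  Dual:  min b^T y  s.t.  A^T y >= c,  y >= 0.

So the dual LP is:
  minimize  9y1 + 7y2 + 27y3 + 9y4
  subject to:
    y1 + 3y3 + 2y4 >= 3
    y2 + 3y3 + y4 >= 2
    y1, y2, y3, y4 >= 0

Solving the primal: x* = (1, 7).
  primal value c^T x* = 17.
Solving the dual: y* = (0, 0.5, 0, 1.5).
  dual value b^T y* = 17.
Strong duality: c^T x* = b^T y*. Confirmed.

17


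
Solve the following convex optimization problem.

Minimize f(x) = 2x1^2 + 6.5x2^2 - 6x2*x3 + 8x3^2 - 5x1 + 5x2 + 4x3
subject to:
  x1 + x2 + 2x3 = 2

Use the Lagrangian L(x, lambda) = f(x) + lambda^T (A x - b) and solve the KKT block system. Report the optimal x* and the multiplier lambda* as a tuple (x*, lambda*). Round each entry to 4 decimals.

Form the Lagrangian:
  L(x, lambda) = (1/2) x^T Q x + c^T x + lambda^T (A x - b)
Stationarity (grad_x L = 0): Q x + c + A^T lambda = 0.
Primal feasibility: A x = b.

This gives the KKT block system:
  [ Q   A^T ] [ x     ]   [-c ]
  [ A    0  ] [ lambda ] = [ b ]

Solving the linear system:
  x*      = (1.9852, -0.1259, 0.0704)
  lambda* = (-2.9407)
  f(x*)   = -2.1963

x* = (1.9852, -0.1259, 0.0704), lambda* = (-2.9407)


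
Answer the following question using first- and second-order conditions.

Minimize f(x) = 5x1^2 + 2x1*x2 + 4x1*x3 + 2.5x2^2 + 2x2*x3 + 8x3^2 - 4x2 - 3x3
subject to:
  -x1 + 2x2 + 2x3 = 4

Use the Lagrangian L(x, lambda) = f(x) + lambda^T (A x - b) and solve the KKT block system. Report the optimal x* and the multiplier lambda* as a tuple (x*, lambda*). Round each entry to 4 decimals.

Form the Lagrangian:
  L(x, lambda) = (1/2) x^T Q x + c^T x + lambda^T (A x - b)
Stationarity (grad_x L = 0): Q x + c + A^T lambda = 0.
Primal feasibility: A x = b.

This gives the KKT block system:
  [ Q   A^T ] [ x     ]   [-c ]
  [ A    0  ] [ lambda ] = [ b ]

Solving the linear system:
  x*      = (-0.54, 1.42, 0.31)
  lambda* = (-1.32)
  f(x*)   = -0.665

x* = (-0.54, 1.42, 0.31), lambda* = (-1.32)


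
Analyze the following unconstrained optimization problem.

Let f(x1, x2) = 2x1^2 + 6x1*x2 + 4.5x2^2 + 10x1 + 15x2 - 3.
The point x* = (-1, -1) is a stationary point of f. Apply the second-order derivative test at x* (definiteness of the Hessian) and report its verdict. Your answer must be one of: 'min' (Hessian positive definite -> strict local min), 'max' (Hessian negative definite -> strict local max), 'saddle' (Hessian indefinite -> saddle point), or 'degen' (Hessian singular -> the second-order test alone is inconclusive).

Compute the Hessian H = grad^2 f:
  H = [[4, 6], [6, 9]]
Verify stationarity: grad f(x*) = H x* + g = (0, 0).
Eigenvalues of H: 0, 13.
H has a zero eigenvalue (singular; positive semidefinite but not definite), so H is neither positive definite, negative definite, nor indefinite. The second-order test alone is inconclusive -> degen.
(Indeed, f is constant along the null direction of H through x*, so x* is not a strict local extremum.)

degen


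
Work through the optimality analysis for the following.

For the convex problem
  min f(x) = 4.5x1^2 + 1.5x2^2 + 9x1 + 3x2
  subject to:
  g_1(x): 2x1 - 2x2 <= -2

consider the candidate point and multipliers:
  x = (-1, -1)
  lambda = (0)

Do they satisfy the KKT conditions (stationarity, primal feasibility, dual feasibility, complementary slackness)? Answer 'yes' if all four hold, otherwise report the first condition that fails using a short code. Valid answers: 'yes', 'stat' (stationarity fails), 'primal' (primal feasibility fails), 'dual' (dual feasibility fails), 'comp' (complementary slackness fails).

Gradient of f: grad f(x) = Q x + c = (0, 0)
Constraint values g_i(x) = a_i^T x - b_i:
  g_1((-1, -1)) = 2
Stationarity residual: grad f(x) + sum_i lambda_i a_i = (0, 0)
  -> stationarity OK
Primal feasibility (all g_i <= 0): FAILS
Dual feasibility (all lambda_i >= 0): OK
Complementary slackness (lambda_i * g_i(x) = 0 for all i): OK

Verdict: the first failing condition is primal_feasibility -> primal.

primal


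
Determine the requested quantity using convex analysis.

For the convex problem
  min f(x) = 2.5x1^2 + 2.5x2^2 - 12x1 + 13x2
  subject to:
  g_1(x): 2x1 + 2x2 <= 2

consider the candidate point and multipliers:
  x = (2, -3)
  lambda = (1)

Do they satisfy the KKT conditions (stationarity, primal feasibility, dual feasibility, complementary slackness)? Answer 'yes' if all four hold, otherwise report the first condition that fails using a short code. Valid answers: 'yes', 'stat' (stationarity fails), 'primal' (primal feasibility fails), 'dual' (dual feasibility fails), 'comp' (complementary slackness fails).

Gradient of f: grad f(x) = Q x + c = (-2, -2)
Constraint values g_i(x) = a_i^T x - b_i:
  g_1((2, -3)) = -4
Stationarity residual: grad f(x) + sum_i lambda_i a_i = (0, 0)
  -> stationarity OK
Primal feasibility (all g_i <= 0): OK
Dual feasibility (all lambda_i >= 0): OK
Complementary slackness (lambda_i * g_i(x) = 0 for all i): FAILS

Verdict: the first failing condition is complementary_slackness -> comp.

comp


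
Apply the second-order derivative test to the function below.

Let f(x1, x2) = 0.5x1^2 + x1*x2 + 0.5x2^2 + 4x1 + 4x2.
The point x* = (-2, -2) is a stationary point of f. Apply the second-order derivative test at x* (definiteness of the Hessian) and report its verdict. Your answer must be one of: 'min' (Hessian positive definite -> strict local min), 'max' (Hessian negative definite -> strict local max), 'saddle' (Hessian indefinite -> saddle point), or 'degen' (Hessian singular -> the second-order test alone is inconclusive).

Compute the Hessian H = grad^2 f:
  H = [[1, 1], [1, 1]]
Verify stationarity: grad f(x*) = H x* + g = (0, 0).
Eigenvalues of H: 0, 2.
H has a zero eigenvalue (singular; positive semidefinite but not definite), so H is neither positive definite, negative definite, nor indefinite. The second-order test alone is inconclusive -> degen.
(Indeed, f is constant along the null direction of H through x*, so x* is not a strict local extremum.)

degen


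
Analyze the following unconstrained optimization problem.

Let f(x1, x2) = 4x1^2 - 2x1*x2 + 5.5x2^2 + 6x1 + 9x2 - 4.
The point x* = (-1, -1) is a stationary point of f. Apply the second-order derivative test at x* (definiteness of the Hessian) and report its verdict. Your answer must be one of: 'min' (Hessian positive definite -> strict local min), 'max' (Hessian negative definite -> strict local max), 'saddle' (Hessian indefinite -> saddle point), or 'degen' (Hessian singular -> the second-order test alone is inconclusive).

Compute the Hessian H = grad^2 f:
  H = [[8, -2], [-2, 11]]
Verify stationarity: grad f(x*) = H x* + g = (0, 0).
Eigenvalues of H: 7, 12.
Both eigenvalues > 0, so H is positive definite -> x* is a strict local min.

min


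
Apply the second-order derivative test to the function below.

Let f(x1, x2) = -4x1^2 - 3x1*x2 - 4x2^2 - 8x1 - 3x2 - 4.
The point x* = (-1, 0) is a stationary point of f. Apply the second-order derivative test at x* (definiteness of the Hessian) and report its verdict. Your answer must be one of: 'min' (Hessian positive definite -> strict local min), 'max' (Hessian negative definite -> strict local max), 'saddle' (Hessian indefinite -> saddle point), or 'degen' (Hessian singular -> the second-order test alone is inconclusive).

Compute the Hessian H = grad^2 f:
  H = [[-8, -3], [-3, -8]]
Verify stationarity: grad f(x*) = H x* + g = (0, 0).
Eigenvalues of H: -11, -5.
Both eigenvalues < 0, so H is negative definite -> x* is a strict local max.

max


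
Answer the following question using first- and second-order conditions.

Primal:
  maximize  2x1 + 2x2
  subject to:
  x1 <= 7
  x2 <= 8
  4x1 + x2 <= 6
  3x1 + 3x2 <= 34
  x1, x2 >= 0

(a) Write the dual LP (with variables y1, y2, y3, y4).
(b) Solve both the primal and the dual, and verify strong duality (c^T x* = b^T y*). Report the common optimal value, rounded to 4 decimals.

The standard primal-dual pair for 'max c^T x s.t. A x <= b, x >= 0' is:
  Dual:  min b^T y  s.t.  A^T y >= c,  y >= 0.

So the dual LP is:
  minimize  7y1 + 8y2 + 6y3 + 34y4
  subject to:
    y1 + 4y3 + 3y4 >= 2
    y2 + y3 + 3y4 >= 2
    y1, y2, y3, y4 >= 0

Solving the primal: x* = (0, 6).
  primal value c^T x* = 12.
Solving the dual: y* = (0, 0, 2, 0).
  dual value b^T y* = 12.
Strong duality: c^T x* = b^T y*. Confirmed.

12


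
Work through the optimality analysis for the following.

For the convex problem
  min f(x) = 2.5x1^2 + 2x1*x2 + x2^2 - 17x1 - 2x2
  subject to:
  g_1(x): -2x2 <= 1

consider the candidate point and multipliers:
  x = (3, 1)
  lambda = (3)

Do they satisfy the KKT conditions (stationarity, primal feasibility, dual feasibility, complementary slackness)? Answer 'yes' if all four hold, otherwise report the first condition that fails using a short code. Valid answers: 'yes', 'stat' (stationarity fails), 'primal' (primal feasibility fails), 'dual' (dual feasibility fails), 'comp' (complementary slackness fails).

Gradient of f: grad f(x) = Q x + c = (0, 6)
Constraint values g_i(x) = a_i^T x - b_i:
  g_1((3, 1)) = -3
Stationarity residual: grad f(x) + sum_i lambda_i a_i = (0, 0)
  -> stationarity OK
Primal feasibility (all g_i <= 0): OK
Dual feasibility (all lambda_i >= 0): OK
Complementary slackness (lambda_i * g_i(x) = 0 for all i): FAILS

Verdict: the first failing condition is complementary_slackness -> comp.

comp


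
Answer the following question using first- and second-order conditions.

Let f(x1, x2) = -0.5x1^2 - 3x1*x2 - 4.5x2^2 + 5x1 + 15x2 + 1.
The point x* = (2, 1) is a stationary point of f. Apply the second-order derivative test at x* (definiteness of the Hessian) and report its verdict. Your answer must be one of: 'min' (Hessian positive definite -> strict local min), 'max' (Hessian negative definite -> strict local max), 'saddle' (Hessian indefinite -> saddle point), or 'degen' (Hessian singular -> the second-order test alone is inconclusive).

Compute the Hessian H = grad^2 f:
  H = [[-1, -3], [-3, -9]]
Verify stationarity: grad f(x*) = H x* + g = (0, 0).
Eigenvalues of H: -10, 0.
H has a zero eigenvalue (singular; negative semidefinite but not definite), so H is neither positive definite, negative definite, nor indefinite. The second-order test alone is inconclusive -> degen.
(Indeed, f is constant along the null direction of H through x*, so x* is not a strict local extremum.)

degen


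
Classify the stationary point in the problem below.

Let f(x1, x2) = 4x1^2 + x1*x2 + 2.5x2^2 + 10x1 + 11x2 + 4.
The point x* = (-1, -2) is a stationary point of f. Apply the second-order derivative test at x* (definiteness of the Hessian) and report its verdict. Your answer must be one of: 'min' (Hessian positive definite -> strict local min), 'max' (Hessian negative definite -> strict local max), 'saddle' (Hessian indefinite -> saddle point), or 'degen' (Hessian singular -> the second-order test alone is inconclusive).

Compute the Hessian H = grad^2 f:
  H = [[8, 1], [1, 5]]
Verify stationarity: grad f(x*) = H x* + g = (0, 0).
Eigenvalues of H: 4.6972, 8.3028.
Both eigenvalues > 0, so H is positive definite -> x* is a strict local min.

min


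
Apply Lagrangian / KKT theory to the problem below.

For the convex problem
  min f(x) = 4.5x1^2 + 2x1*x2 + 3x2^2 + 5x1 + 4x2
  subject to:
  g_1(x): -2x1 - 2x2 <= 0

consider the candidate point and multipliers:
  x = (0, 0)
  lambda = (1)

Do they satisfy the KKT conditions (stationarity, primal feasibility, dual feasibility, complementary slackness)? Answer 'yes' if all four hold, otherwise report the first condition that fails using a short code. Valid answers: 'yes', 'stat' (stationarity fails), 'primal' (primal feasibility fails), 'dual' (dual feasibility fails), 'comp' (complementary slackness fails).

Gradient of f: grad f(x) = Q x + c = (5, 4)
Constraint values g_i(x) = a_i^T x - b_i:
  g_1((0, 0)) = 0
Stationarity residual: grad f(x) + sum_i lambda_i a_i = (3, 2)
  -> stationarity FAILS
Primal feasibility (all g_i <= 0): OK
Dual feasibility (all lambda_i >= 0): OK
Complementary slackness (lambda_i * g_i(x) = 0 for all i): OK

Verdict: the first failing condition is stationarity -> stat.

stat


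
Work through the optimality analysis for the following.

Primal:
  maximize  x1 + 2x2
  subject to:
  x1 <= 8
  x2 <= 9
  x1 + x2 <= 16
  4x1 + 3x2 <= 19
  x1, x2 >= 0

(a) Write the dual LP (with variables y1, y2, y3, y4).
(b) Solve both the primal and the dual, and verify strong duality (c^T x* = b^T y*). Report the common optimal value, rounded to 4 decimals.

The standard primal-dual pair for 'max c^T x s.t. A x <= b, x >= 0' is:
  Dual:  min b^T y  s.t.  A^T y >= c,  y >= 0.

So the dual LP is:
  minimize  8y1 + 9y2 + 16y3 + 19y4
  subject to:
    y1 + y3 + 4y4 >= 1
    y2 + y3 + 3y4 >= 2
    y1, y2, y3, y4 >= 0

Solving the primal: x* = (0, 6.3333).
  primal value c^T x* = 12.6667.
Solving the dual: y* = (0, 0, 0, 0.6667).
  dual value b^T y* = 12.6667.
Strong duality: c^T x* = b^T y*. Confirmed.

12.6667


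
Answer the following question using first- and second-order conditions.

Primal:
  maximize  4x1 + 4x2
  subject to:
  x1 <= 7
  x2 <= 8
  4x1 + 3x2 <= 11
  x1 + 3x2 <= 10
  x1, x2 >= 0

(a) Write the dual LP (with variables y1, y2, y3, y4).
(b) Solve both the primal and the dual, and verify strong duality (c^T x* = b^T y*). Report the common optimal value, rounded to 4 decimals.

The standard primal-dual pair for 'max c^T x s.t. A x <= b, x >= 0' is:
  Dual:  min b^T y  s.t.  A^T y >= c,  y >= 0.

So the dual LP is:
  minimize  7y1 + 8y2 + 11y3 + 10y4
  subject to:
    y1 + 4y3 + y4 >= 4
    y2 + 3y3 + 3y4 >= 4
    y1, y2, y3, y4 >= 0

Solving the primal: x* = (0.3333, 3.2222).
  primal value c^T x* = 14.2222.
Solving the dual: y* = (0, 0, 0.8889, 0.4444).
  dual value b^T y* = 14.2222.
Strong duality: c^T x* = b^T y*. Confirmed.

14.2222


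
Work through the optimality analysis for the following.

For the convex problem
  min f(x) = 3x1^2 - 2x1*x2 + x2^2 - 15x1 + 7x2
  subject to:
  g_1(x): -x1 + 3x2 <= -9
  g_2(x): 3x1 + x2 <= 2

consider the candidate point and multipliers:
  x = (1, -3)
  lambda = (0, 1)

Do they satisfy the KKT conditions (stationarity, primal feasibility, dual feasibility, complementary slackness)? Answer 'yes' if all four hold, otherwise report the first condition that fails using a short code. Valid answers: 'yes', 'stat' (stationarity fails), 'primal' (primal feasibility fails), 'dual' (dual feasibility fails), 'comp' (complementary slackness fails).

Gradient of f: grad f(x) = Q x + c = (-3, -1)
Constraint values g_i(x) = a_i^T x - b_i:
  g_1((1, -3)) = -1
  g_2((1, -3)) = -2
Stationarity residual: grad f(x) + sum_i lambda_i a_i = (0, 0)
  -> stationarity OK
Primal feasibility (all g_i <= 0): OK
Dual feasibility (all lambda_i >= 0): OK
Complementary slackness (lambda_i * g_i(x) = 0 for all i): FAILS

Verdict: the first failing condition is complementary_slackness -> comp.

comp


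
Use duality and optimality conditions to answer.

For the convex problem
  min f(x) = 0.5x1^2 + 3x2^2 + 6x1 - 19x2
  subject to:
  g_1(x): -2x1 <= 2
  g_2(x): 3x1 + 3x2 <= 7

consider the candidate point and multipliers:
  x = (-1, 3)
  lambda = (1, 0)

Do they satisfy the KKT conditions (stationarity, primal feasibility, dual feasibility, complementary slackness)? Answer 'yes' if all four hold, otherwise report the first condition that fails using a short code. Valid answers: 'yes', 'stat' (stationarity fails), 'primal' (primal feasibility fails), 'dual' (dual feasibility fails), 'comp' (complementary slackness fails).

Gradient of f: grad f(x) = Q x + c = (5, -1)
Constraint values g_i(x) = a_i^T x - b_i:
  g_1((-1, 3)) = 0
  g_2((-1, 3)) = -1
Stationarity residual: grad f(x) + sum_i lambda_i a_i = (3, -1)
  -> stationarity FAILS
Primal feasibility (all g_i <= 0): OK
Dual feasibility (all lambda_i >= 0): OK
Complementary slackness (lambda_i * g_i(x) = 0 for all i): OK

Verdict: the first failing condition is stationarity -> stat.

stat


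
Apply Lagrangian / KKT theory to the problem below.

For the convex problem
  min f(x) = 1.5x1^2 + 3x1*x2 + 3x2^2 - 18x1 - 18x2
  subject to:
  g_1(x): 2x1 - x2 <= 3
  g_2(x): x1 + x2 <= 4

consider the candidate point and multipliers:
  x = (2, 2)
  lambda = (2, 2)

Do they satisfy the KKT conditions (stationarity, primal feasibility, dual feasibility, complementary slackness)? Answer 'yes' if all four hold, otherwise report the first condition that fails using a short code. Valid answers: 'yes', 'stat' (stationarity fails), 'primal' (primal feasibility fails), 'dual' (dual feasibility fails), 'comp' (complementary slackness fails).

Gradient of f: grad f(x) = Q x + c = (-6, 0)
Constraint values g_i(x) = a_i^T x - b_i:
  g_1((2, 2)) = -1
  g_2((2, 2)) = 0
Stationarity residual: grad f(x) + sum_i lambda_i a_i = (0, 0)
  -> stationarity OK
Primal feasibility (all g_i <= 0): OK
Dual feasibility (all lambda_i >= 0): OK
Complementary slackness (lambda_i * g_i(x) = 0 for all i): FAILS

Verdict: the first failing condition is complementary_slackness -> comp.

comp


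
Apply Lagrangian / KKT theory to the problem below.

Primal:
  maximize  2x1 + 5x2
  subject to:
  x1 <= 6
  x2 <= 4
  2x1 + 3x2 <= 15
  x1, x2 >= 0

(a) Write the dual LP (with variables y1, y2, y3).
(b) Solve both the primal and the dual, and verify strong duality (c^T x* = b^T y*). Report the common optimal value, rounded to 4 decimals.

The standard primal-dual pair for 'max c^T x s.t. A x <= b, x >= 0' is:
  Dual:  min b^T y  s.t.  A^T y >= c,  y >= 0.

So the dual LP is:
  minimize  6y1 + 4y2 + 15y3
  subject to:
    y1 + 2y3 >= 2
    y2 + 3y3 >= 5
    y1, y2, y3 >= 0

Solving the primal: x* = (1.5, 4).
  primal value c^T x* = 23.
Solving the dual: y* = (0, 2, 1).
  dual value b^T y* = 23.
Strong duality: c^T x* = b^T y*. Confirmed.

23


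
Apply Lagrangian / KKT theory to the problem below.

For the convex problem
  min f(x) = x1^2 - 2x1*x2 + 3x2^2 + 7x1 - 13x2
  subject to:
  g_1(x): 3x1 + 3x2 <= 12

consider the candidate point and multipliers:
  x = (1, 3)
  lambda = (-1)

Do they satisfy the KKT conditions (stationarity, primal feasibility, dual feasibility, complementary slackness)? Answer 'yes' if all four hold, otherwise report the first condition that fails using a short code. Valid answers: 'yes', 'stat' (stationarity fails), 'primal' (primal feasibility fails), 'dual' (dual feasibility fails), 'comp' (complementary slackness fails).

Gradient of f: grad f(x) = Q x + c = (3, 3)
Constraint values g_i(x) = a_i^T x - b_i:
  g_1((1, 3)) = 0
Stationarity residual: grad f(x) + sum_i lambda_i a_i = (0, 0)
  -> stationarity OK
Primal feasibility (all g_i <= 0): OK
Dual feasibility (all lambda_i >= 0): FAILS
Complementary slackness (lambda_i * g_i(x) = 0 for all i): OK

Verdict: the first failing condition is dual_feasibility -> dual.

dual


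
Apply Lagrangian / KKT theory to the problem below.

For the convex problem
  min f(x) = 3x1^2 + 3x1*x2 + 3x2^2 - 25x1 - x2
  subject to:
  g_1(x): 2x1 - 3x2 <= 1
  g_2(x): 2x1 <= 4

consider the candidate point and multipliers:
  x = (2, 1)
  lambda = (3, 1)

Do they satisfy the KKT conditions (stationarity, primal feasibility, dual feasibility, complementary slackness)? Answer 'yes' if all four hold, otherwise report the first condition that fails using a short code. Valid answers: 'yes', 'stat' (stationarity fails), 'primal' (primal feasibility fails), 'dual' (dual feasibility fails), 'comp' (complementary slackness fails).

Gradient of f: grad f(x) = Q x + c = (-10, 11)
Constraint values g_i(x) = a_i^T x - b_i:
  g_1((2, 1)) = 0
  g_2((2, 1)) = 0
Stationarity residual: grad f(x) + sum_i lambda_i a_i = (-2, 2)
  -> stationarity FAILS
Primal feasibility (all g_i <= 0): OK
Dual feasibility (all lambda_i >= 0): OK
Complementary slackness (lambda_i * g_i(x) = 0 for all i): OK

Verdict: the first failing condition is stationarity -> stat.

stat


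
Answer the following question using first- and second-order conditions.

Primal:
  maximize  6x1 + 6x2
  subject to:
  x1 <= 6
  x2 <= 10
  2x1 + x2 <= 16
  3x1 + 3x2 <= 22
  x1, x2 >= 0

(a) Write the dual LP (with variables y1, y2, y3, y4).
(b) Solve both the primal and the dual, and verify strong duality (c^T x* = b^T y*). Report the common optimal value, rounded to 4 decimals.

The standard primal-dual pair for 'max c^T x s.t. A x <= b, x >= 0' is:
  Dual:  min b^T y  s.t.  A^T y >= c,  y >= 0.

So the dual LP is:
  minimize  6y1 + 10y2 + 16y3 + 22y4
  subject to:
    y1 + 2y3 + 3y4 >= 6
    y2 + y3 + 3y4 >= 6
    y1, y2, y3, y4 >= 0

Solving the primal: x* = (6, 1.3333).
  primal value c^T x* = 44.
Solving the dual: y* = (0, 0, 0, 2).
  dual value b^T y* = 44.
Strong duality: c^T x* = b^T y*. Confirmed.

44


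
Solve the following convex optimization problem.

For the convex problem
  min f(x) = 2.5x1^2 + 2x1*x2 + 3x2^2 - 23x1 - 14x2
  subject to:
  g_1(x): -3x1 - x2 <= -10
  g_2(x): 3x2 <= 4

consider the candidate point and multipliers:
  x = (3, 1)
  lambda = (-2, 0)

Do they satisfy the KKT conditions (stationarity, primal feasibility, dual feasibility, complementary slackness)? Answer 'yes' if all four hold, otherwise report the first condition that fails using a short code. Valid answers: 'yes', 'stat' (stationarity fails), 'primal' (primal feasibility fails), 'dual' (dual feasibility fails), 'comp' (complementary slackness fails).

Gradient of f: grad f(x) = Q x + c = (-6, -2)
Constraint values g_i(x) = a_i^T x - b_i:
  g_1((3, 1)) = 0
  g_2((3, 1)) = -1
Stationarity residual: grad f(x) + sum_i lambda_i a_i = (0, 0)
  -> stationarity OK
Primal feasibility (all g_i <= 0): OK
Dual feasibility (all lambda_i >= 0): FAILS
Complementary slackness (lambda_i * g_i(x) = 0 for all i): OK

Verdict: the first failing condition is dual_feasibility -> dual.

dual


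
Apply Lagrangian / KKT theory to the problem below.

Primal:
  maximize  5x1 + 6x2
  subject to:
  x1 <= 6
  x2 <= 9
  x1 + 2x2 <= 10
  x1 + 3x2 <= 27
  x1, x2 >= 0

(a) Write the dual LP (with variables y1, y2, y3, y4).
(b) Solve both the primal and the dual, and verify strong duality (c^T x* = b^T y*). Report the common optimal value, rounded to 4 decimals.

The standard primal-dual pair for 'max c^T x s.t. A x <= b, x >= 0' is:
  Dual:  min b^T y  s.t.  A^T y >= c,  y >= 0.

So the dual LP is:
  minimize  6y1 + 9y2 + 10y3 + 27y4
  subject to:
    y1 + y3 + y4 >= 5
    y2 + 2y3 + 3y4 >= 6
    y1, y2, y3, y4 >= 0

Solving the primal: x* = (6, 2).
  primal value c^T x* = 42.
Solving the dual: y* = (2, 0, 3, 0).
  dual value b^T y* = 42.
Strong duality: c^T x* = b^T y*. Confirmed.

42


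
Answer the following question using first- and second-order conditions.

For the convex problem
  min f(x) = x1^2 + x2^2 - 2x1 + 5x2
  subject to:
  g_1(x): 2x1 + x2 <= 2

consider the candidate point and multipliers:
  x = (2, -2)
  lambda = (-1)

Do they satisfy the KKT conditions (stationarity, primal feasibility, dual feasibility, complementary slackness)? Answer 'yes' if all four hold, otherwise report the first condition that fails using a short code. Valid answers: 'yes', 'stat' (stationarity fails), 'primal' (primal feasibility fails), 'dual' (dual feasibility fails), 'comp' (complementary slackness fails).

Gradient of f: grad f(x) = Q x + c = (2, 1)
Constraint values g_i(x) = a_i^T x - b_i:
  g_1((2, -2)) = 0
Stationarity residual: grad f(x) + sum_i lambda_i a_i = (0, 0)
  -> stationarity OK
Primal feasibility (all g_i <= 0): OK
Dual feasibility (all lambda_i >= 0): FAILS
Complementary slackness (lambda_i * g_i(x) = 0 for all i): OK

Verdict: the first failing condition is dual_feasibility -> dual.

dual


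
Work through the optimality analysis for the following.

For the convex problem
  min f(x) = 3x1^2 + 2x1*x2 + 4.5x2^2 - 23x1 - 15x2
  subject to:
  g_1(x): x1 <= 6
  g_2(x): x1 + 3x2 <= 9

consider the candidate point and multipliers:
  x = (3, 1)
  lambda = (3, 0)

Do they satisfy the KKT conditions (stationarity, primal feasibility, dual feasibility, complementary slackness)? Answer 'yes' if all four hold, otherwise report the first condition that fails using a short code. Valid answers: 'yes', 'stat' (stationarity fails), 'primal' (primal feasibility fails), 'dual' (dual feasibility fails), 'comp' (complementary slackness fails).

Gradient of f: grad f(x) = Q x + c = (-3, 0)
Constraint values g_i(x) = a_i^T x - b_i:
  g_1((3, 1)) = -3
  g_2((3, 1)) = -3
Stationarity residual: grad f(x) + sum_i lambda_i a_i = (0, 0)
  -> stationarity OK
Primal feasibility (all g_i <= 0): OK
Dual feasibility (all lambda_i >= 0): OK
Complementary slackness (lambda_i * g_i(x) = 0 for all i): FAILS

Verdict: the first failing condition is complementary_slackness -> comp.

comp


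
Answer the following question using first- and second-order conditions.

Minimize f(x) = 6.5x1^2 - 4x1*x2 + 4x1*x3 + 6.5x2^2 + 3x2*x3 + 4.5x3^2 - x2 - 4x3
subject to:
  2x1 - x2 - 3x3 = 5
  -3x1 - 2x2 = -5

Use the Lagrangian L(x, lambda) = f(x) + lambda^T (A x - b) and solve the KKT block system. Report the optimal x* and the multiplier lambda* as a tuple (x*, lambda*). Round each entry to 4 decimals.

Form the Lagrangian:
  L(x, lambda) = (1/2) x^T Q x + c^T x + lambda^T (A x - b)
Stationarity (grad_x L = 0): Q x + c + A^T lambda = 0.
Primal feasibility: A x = b.

This gives the KKT block system:
  [ Q   A^T ] [ x     ]   [-c ]
  [ A    0  ] [ lambda ] = [ b ]

Solving the linear system:
  x*      = (1.1964, 0.7054, -1.1042)
  lambda* = (-2.3452, 1.2083)
  f(x*)   = 10.7396

x* = (1.1964, 0.7054, -1.1042), lambda* = (-2.3452, 1.2083)


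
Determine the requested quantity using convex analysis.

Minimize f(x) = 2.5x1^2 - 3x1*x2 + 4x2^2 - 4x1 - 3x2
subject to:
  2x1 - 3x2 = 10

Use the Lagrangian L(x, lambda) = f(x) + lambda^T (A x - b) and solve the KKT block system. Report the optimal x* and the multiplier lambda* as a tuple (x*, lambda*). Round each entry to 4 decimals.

Form the Lagrangian:
  L(x, lambda) = (1/2) x^T Q x + c^T x + lambda^T (A x - b)
Stationarity (grad_x L = 0): Q x + c + A^T lambda = 0.
Primal feasibility: A x = b.

This gives the KKT block system:
  [ Q   A^T ] [ x     ]   [-c ]
  [ A    0  ] [ lambda ] = [ b ]

Solving the linear system:
  x*      = (3.0244, -1.3171)
  lambda* = (-7.5366)
  f(x*)   = 33.6098

x* = (3.0244, -1.3171), lambda* = (-7.5366)


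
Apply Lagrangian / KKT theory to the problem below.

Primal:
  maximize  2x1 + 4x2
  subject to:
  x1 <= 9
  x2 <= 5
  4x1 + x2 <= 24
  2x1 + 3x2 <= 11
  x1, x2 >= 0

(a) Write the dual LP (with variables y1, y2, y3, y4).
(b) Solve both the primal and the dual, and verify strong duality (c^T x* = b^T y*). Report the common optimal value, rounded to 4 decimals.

The standard primal-dual pair for 'max c^T x s.t. A x <= b, x >= 0' is:
  Dual:  min b^T y  s.t.  A^T y >= c,  y >= 0.

So the dual LP is:
  minimize  9y1 + 5y2 + 24y3 + 11y4
  subject to:
    y1 + 4y3 + 2y4 >= 2
    y2 + y3 + 3y4 >= 4
    y1, y2, y3, y4 >= 0

Solving the primal: x* = (0, 3.6667).
  primal value c^T x* = 14.6667.
Solving the dual: y* = (0, 0, 0, 1.3333).
  dual value b^T y* = 14.6667.
Strong duality: c^T x* = b^T y*. Confirmed.

14.6667


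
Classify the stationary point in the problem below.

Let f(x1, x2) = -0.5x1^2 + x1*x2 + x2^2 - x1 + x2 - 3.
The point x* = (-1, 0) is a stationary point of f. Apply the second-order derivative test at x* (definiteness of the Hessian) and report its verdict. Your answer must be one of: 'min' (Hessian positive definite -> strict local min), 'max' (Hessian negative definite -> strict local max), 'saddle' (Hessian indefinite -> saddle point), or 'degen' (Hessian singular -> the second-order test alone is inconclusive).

Compute the Hessian H = grad^2 f:
  H = [[-1, 1], [1, 2]]
Verify stationarity: grad f(x*) = H x* + g = (0, 0).
Eigenvalues of H: -1.3028, 2.3028.
Eigenvalues have mixed signs, so H is indefinite -> x* is a saddle point.

saddle


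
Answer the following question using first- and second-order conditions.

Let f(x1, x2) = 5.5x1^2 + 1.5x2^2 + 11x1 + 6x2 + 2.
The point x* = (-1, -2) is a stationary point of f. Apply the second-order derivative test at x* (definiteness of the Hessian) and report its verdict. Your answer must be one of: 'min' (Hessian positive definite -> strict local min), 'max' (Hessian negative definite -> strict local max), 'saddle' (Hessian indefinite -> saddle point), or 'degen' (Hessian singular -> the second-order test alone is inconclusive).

Compute the Hessian H = grad^2 f:
  H = [[11, 0], [0, 3]]
Verify stationarity: grad f(x*) = H x* + g = (0, 0).
Eigenvalues of H: 3, 11.
Both eigenvalues > 0, so H is positive definite -> x* is a strict local min.

min


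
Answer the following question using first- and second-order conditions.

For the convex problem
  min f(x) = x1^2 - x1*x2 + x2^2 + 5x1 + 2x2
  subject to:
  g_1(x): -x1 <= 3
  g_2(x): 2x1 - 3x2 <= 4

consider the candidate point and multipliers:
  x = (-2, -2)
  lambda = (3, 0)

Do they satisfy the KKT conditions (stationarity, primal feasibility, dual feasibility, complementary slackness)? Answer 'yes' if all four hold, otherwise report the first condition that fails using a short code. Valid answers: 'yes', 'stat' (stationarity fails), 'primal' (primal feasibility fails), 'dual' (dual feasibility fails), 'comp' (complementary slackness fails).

Gradient of f: grad f(x) = Q x + c = (3, 0)
Constraint values g_i(x) = a_i^T x - b_i:
  g_1((-2, -2)) = -1
  g_2((-2, -2)) = -2
Stationarity residual: grad f(x) + sum_i lambda_i a_i = (0, 0)
  -> stationarity OK
Primal feasibility (all g_i <= 0): OK
Dual feasibility (all lambda_i >= 0): OK
Complementary slackness (lambda_i * g_i(x) = 0 for all i): FAILS

Verdict: the first failing condition is complementary_slackness -> comp.

comp
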